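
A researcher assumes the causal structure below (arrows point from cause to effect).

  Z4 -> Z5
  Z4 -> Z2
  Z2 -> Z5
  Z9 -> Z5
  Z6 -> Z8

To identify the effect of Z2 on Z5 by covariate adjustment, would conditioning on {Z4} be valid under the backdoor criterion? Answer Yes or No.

Yes

Backdoor paths from Z2 to Z5 (paths whose first edge points into Z2):
  P1: Z2 <- Z4 -> Z5
Condition 1 (no descendant of Z2 in the set): holds — descendants of Z2 are {Z5}; none are in {Z4}.
Condition 2 (every backdoor path blocked by {Z4}):
  P1: blocked at fork node Z4 ∈ conditioning set.
{Z4} satisfies the backdoor criterion.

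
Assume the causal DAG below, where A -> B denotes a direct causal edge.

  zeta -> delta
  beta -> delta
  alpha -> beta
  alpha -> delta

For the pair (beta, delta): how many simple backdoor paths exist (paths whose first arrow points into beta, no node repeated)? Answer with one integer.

A backdoor path from beta to delta is any simple undirected path whose first edge points into beta (i.e. leaves beta via a parent).
Parents of beta: {alpha}.
Enumerating:
  P1: beta <- alpha -> delta
That exhausts the simple backdoor paths. Count: 1.

1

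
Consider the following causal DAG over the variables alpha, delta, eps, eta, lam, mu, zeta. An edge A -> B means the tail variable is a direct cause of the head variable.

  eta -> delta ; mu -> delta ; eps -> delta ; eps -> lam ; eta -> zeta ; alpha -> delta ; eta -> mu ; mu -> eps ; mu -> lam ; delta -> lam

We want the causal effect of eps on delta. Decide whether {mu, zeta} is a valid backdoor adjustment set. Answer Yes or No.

Yes

Backdoor paths from eps to delta (paths whose first edge points into eps):
  P1: eps <- mu <- eta -> delta
  P2: eps <- mu -> delta
  P3: eps <- mu -> lam <- delta
Condition 1 (no descendant of eps in the set): holds — descendants of eps are {delta, lam}; none are in {mu, zeta}.
Condition 2 (every backdoor path blocked by {mu, zeta}):
  P1: blocked at chain node mu ∈ conditioning set.
  P2: blocked at fork node mu ∈ conditioning set.
  P3: blocked at fork node mu ∈ conditioning set.
{mu, zeta} satisfies the backdoor criterion.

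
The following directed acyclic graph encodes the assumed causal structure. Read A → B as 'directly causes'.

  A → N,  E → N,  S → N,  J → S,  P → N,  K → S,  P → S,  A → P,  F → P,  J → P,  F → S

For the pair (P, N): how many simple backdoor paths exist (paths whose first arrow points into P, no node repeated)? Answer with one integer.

3

A backdoor path from P to N is any simple undirected path whose first edge points into P (i.e. leaves P via a parent).
Parents of P: {A, F, J}.
Enumerating:
  P1: P <- J -> S -> N
  P2: P <- F -> S -> N
  P3: P <- A -> N
That exhausts the simple backdoor paths. Count: 3.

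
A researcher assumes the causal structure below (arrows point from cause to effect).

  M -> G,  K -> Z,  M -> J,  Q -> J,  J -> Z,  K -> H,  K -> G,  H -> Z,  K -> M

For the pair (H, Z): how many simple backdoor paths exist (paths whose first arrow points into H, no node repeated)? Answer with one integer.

A backdoor path from H to Z is any simple undirected path whose first edge points into H (i.e. leaves H via a parent).
Parents of H: {K}.
Enumerating:
  P1: H <- K -> M -> J -> Z
  P2: H <- K -> Z
  P3: H <- K -> G <- M -> J -> Z
That exhausts the simple backdoor paths. Count: 3.

3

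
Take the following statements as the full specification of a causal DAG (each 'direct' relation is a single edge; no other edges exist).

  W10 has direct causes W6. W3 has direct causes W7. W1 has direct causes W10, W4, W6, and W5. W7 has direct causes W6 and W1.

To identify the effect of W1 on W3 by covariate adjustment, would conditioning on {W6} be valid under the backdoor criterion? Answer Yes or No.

Backdoor paths from W1 to W3 (paths whose first edge points into W1):
  P1: W1 <- W6 -> W7 -> W3
  P2: W1 <- W10 <- W6 -> W7 -> W3
Condition 1 (no descendant of W1 in the set): holds — descendants of W1 are {W3, W7}; none are in {W6}.
Condition 2 (every backdoor path blocked by {W6}):
  P1: blocked at fork node W6 ∈ conditioning set.
  P2: blocked at fork node W6 ∈ conditioning set.
{W6} satisfies the backdoor criterion.

Yes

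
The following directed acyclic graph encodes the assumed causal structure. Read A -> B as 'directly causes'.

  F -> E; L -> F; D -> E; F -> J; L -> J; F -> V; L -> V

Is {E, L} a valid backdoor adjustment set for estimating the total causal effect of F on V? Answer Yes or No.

Backdoor paths from F to V (paths whose first edge points into F):
  P1: F <- L -> V
Condition 1 (no descendant of F in the set): FAILS — E is a descendant of F.
Condition 2 (every backdoor path blocked by {E, L}):
  P1: blocked at fork node L ∈ conditioning set.
{E, L} does not satisfy the backdoor criterion.

No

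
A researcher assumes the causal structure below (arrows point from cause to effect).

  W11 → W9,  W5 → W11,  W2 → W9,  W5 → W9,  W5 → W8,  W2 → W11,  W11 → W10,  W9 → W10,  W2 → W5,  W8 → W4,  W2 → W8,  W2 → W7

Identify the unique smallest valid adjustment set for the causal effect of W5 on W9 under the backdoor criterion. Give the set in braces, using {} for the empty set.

Variables eligible for adjustment (non-descendants of W5, excluding W5 and W9): {W2, W7}.
Backdoor paths from W5 to W9:
  P1: W5 <- W2 -> W11 -> W9
  P2: W5 <- W2 -> W11 -> W10 <- W9
  P3: W5 <- W2 -> W9
The empty set is not sufficient: P1 (W5 <- W2 -> W11 -> W9) has no collider blocking it and no conditioned non-collider, so it is open.
Try {W2}:
  P1: blocked at fork node W2 ∈ conditioning set.
  P2: blocked at fork node W2 ∈ conditioning set.
  P3: blocked at fork node W2 ∈ conditioning set.
{W2} contains no descendant of W5 and blocks every backdoor path.
No other singleton works — e.g. {W7} leaves P1 open — so {W2} is the unique smallest valid adjustment set.

{W2}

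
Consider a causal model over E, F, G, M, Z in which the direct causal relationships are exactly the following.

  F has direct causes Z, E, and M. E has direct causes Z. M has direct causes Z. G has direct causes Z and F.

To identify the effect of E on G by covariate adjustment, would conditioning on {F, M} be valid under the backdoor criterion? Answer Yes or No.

Backdoor paths from E to G (paths whose first edge points into E):
  P1: E <- Z -> M -> F -> G
  P2: E <- Z -> F -> G
  P3: E <- Z -> G
Condition 1 (no descendant of E in the set): FAILS — F is a descendant of E.
Condition 2 (every backdoor path blocked by {F, M}):
  P1: blocked at chain node M ∈ conditioning set.
  P2: blocked at chain node F ∈ conditioning set.
  P3: open — no interior node is in the conditioning set.
{F, M} does not satisfy the backdoor criterion.

No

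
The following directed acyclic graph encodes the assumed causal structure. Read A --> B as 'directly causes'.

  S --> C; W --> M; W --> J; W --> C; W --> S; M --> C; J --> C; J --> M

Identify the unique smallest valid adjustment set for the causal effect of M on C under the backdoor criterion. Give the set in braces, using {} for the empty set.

{J, W}

Variables eligible for adjustment (non-descendants of M, excluding M and C): {J, S, W}.
Backdoor paths from M to C:
  P1: M <- W -> J -> C
  P2: M <- W -> S -> C
  P3: M <- W -> C
  P4: M <- J <- W -> S -> C
  P5: M <- J <- W -> C
  P6: M <- J -> C
The empty set is not sufficient: P1 (M <- W -> J -> C) has no collider blocking it and no conditioned non-collider, so it is open.
Try {J, W}:
  P1: blocked at fork node W ∈ conditioning set.
  P2: blocked at fork node W ∈ conditioning set.
  P3: blocked at fork node W ∈ conditioning set.
  P4: blocked at chain node J ∈ conditioning set.
  P5: blocked at chain node J ∈ conditioning set.
  P6: blocked at fork node J ∈ conditioning set.
{J, W} contains no descendant of M and blocks every backdoor path.
Every element of {J, W} is needed (dropping J leaves P6 open; dropping W leaves P2 open), so no proper subset is valid.
Among all size-2 subsets of the eligible variables, only {J, W} blocks every backdoor path, so it is the unique smallest valid adjustment set.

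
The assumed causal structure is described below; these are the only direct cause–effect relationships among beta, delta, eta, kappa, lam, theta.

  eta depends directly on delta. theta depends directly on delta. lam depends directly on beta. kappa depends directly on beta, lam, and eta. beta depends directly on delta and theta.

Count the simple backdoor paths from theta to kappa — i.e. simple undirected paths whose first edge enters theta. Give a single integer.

A backdoor path from theta to kappa is any simple undirected path whose first edge points into theta (i.e. leaves theta via a parent).
Parents of theta: {delta}.
Enumerating:
  P1: theta <- delta -> beta -> lam -> kappa
  P2: theta <- delta -> beta -> kappa
  P3: theta <- delta -> eta -> kappa
That exhausts the simple backdoor paths. Count: 3.

3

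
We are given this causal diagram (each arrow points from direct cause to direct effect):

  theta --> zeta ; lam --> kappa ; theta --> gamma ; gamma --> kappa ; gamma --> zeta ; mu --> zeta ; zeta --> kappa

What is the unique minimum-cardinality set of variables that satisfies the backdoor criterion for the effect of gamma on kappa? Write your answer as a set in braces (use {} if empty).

Variables eligible for adjustment (non-descendants of gamma, excluding gamma and kappa): {lam, mu, theta}.
Backdoor paths from gamma to kappa:
  P1: gamma <- theta -> zeta -> kappa
The empty set is not sufficient: P1 (gamma <- theta -> zeta -> kappa) has no collider blocking it and no conditioned non-collider, so it is open.
Try {theta}:
  P1: blocked at fork node theta ∈ conditioning set.
{theta} contains no descendant of gamma and blocks every backdoor path.
No other singleton works — e.g. {lam} leaves P1 open — so {theta} is the unique smallest valid adjustment set.

{theta}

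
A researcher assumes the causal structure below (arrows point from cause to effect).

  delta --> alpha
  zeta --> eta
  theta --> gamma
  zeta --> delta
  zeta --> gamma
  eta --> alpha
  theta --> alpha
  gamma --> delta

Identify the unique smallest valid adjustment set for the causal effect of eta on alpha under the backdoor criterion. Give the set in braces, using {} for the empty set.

Variables eligible for adjustment (non-descendants of eta, excluding eta and alpha): {delta, gamma, theta, zeta}.
Backdoor paths from eta to alpha:
  P1: eta <- zeta -> gamma <- theta -> alpha
  P2: eta <- zeta -> gamma -> delta -> alpha
  P3: eta <- zeta -> delta <- gamma <- theta -> alpha
  P4: eta <- zeta -> delta -> alpha
The empty set is not sufficient: P2 (eta <- zeta -> gamma -> delta -> alpha) has no collider blocking it and no conditioned non-collider, so it is open.
Try {zeta}:
  P1: blocked at fork node zeta ∈ conditioning set.
  P2: blocked at fork node zeta ∈ conditioning set.
  P3: blocked at fork node zeta ∈ conditioning set.
  P4: blocked at fork node zeta ∈ conditioning set.
{zeta} contains no descendant of eta and blocks every backdoor path.
No other singleton works — e.g. {theta} leaves P2 open — so {zeta} is the unique smallest valid adjustment set.

{zeta}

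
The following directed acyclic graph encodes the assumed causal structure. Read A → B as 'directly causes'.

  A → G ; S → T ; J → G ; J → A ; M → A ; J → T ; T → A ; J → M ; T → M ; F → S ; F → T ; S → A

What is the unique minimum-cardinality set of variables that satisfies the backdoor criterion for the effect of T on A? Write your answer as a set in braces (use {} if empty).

{J, S}

Variables eligible for adjustment (non-descendants of T, excluding T and A): {F, J, S}.
Backdoor paths from T to A:
  P1: T <- F -> S -> A
  P2: T <- S -> A
  P3: T <- J -> M -> A
  P4: T <- J -> A
  P5: T <- J -> G <- A
The empty set is not sufficient: P1 (T <- F -> S -> A) has no collider blocking it and no conditioned non-collider, so it is open.
Try {J, S}:
  P1: blocked at chain node S ∈ conditioning set.
  P2: blocked at fork node S ∈ conditioning set.
  P3: blocked at fork node J ∈ conditioning set.
  P4: blocked at fork node J ∈ conditioning set.
  P5: blocked at fork node J ∈ conditioning set.
{J, S} contains no descendant of T and blocks every backdoor path.
Every element of {J, S} is needed (dropping J leaves P3 open; dropping S leaves P1 open), so no proper subset is valid.
Among all size-2 subsets of the eligible variables, only {J, S} blocks every backdoor path, so it is the unique smallest valid adjustment set.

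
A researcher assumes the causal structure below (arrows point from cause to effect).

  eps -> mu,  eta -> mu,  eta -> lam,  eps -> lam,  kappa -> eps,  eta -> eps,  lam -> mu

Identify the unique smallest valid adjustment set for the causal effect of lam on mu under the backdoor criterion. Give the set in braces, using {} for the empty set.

Variables eligible for adjustment (non-descendants of lam, excluding lam and mu): {eps, eta, kappa}.
Backdoor paths from lam to mu:
  P1: lam <- eta -> eps -> mu
  P2: lam <- eta -> mu
  P3: lam <- eps <- eta -> mu
  P4: lam <- eps -> mu
The empty set is not sufficient: P1 (lam <- eta -> eps -> mu) has no collider blocking it and no conditioned non-collider, so it is open.
Try {eps, eta}:
  P1: blocked at fork node eta ∈ conditioning set.
  P2: blocked at fork node eta ∈ conditioning set.
  P3: blocked at chain node eps ∈ conditioning set.
  P4: blocked at fork node eps ∈ conditioning set.
{eps, eta} contains no descendant of lam and blocks every backdoor path.
Every element of {eps, eta} is needed (dropping eps leaves P4 open; dropping eta leaves P2 open), so no proper subset is valid.
Among all size-2 subsets of the eligible variables, only {eps, eta} blocks every backdoor path, so it is the unique smallest valid adjustment set.

{eps, eta}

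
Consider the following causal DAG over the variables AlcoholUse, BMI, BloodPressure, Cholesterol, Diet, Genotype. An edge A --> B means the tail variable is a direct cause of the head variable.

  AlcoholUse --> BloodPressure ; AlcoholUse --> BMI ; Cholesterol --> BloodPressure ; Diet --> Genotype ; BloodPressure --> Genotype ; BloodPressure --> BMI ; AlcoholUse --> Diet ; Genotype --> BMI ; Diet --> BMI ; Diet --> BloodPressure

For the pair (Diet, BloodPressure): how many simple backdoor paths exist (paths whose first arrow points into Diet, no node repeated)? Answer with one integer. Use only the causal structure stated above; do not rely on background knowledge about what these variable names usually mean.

A backdoor path from Diet to BloodPressure is any simple undirected path whose first edge points into Diet (i.e. leaves Diet via a parent).
Parents of Diet: {AlcoholUse}.
Enumerating:
  P1: Diet <- AlcoholUse -> BloodPressure
  P2: Diet <- AlcoholUse -> BMI <- BloodPressure
  P3: Diet <- AlcoholUse -> BMI <- Genotype <- BloodPressure
That exhausts the simple backdoor paths. Count: 3.

3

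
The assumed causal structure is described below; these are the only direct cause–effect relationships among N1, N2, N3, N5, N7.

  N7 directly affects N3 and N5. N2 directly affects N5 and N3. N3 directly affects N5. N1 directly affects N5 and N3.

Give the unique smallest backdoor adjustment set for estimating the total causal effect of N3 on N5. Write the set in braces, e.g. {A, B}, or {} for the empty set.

{N1, N2, N7}

Variables eligible for adjustment (non-descendants of N3, excluding N3 and N5): {N1, N2, N7}.
Backdoor paths from N3 to N5:
  P1: N3 <- N2 -> N5
  P2: N3 <- N7 -> N5
  P3: N3 <- N1 -> N5
The empty set is not sufficient: P1 (N3 <- N2 -> N5) has no collider blocking it and no conditioned non-collider, so it is open.
Try {N1, N2, N7}:
  P1: blocked at fork node N2 ∈ conditioning set.
  P2: blocked at fork node N7 ∈ conditioning set.
  P3: blocked at fork node N1 ∈ conditioning set.
{N1, N2, N7} contains no descendant of N3 and blocks every backdoor path.
Every element of {N1, N2, N7} is needed (dropping N1 leaves P3 open; dropping N2 leaves P1 open; dropping N7 leaves P2 open), so no proper subset is valid.
Among all size-3 subsets of the eligible variables, only {N1, N2, N7} blocks every backdoor path, so it is the unique smallest valid adjustment set.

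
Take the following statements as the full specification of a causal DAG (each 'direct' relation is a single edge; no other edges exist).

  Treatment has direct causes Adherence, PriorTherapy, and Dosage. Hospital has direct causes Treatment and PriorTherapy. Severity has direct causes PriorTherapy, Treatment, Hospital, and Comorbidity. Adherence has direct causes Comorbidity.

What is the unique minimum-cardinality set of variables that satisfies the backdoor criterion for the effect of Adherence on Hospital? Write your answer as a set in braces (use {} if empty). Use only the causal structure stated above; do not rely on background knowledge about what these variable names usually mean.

{}

Variables eligible for adjustment (non-descendants of Adherence, excluding Adherence and Hospital): {Comorbidity, Dosage, PriorTherapy}.
Backdoor paths from Adherence to Hospital:
  P1: Adherence <- Comorbidity -> Severity <- PriorTherapy -> Treatment -> Hospital
  P2: Adherence <- Comorbidity -> Severity <- PriorTherapy -> Hospital
  P3: Adherence <- Comorbidity -> Severity <- Treatment <- PriorTherapy -> Hospital
  P4: Adherence <- Comorbidity -> Severity <- Treatment -> Hospital
  P5: Adherence <- Comorbidity -> Severity <- Hospital
Each backdoor path contains an unconditioned collider, so every path is already blocked with the empty conditioning set:
  P1: blocked at collider Severity (neither it nor any descendant is in the conditioning set).
  P2: blocked at collider Severity (neither it nor any descendant is in the conditioning set).
  P3: blocked at collider Severity (neither it nor any descendant is in the conditioning set).
  P4: blocked at collider Severity (neither it nor any descendant is in the conditioning set).
  P5: blocked at collider Severity (neither it nor any descendant is in the conditioning set).
The empty set is therefore the unique smallest valid set.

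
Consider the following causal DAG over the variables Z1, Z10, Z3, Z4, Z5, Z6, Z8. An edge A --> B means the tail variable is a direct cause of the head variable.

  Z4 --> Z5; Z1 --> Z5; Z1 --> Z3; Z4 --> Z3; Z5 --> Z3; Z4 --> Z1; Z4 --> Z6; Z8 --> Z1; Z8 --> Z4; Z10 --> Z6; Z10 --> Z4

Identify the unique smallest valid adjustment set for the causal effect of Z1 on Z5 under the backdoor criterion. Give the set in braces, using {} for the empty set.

{Z4}

Variables eligible for adjustment (non-descendants of Z1, excluding Z1 and Z5): {Z10, Z4, Z6, Z8}.
Backdoor paths from Z1 to Z5:
  P1: Z1 <- Z8 -> Z4 -> Z5
  P2: Z1 <- Z8 -> Z4 -> Z3 <- Z5
  P3: Z1 <- Z4 -> Z5
  P4: Z1 <- Z4 -> Z3 <- Z5
The empty set is not sufficient: P1 (Z1 <- Z8 -> Z4 -> Z5) has no collider blocking it and no conditioned non-collider, so it is open.
Try {Z4}:
  P1: blocked at chain node Z4 ∈ conditioning set.
  P2: blocked at chain node Z4 ∈ conditioning set.
  P3: blocked at fork node Z4 ∈ conditioning set.
  P4: blocked at fork node Z4 ∈ conditioning set.
{Z4} contains no descendant of Z1 and blocks every backdoor path.
No other singleton works — e.g. {Z10} leaves P1 open — so {Z4} is the unique smallest valid adjustment set.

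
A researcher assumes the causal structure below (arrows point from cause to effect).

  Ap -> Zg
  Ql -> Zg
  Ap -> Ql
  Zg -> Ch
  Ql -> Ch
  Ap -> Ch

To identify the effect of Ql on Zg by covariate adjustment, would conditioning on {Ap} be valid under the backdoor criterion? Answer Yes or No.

Yes

Backdoor paths from Ql to Zg (paths whose first edge points into Ql):
  P1: Ql <- Ap -> Zg
  P2: Ql <- Ap -> Ch <- Zg
Condition 1 (no descendant of Ql in the set): holds — descendants of Ql are {Ch, Zg}; none are in {Ap}.
Condition 2 (every backdoor path blocked by {Ap}):
  P1: blocked at fork node Ap ∈ conditioning set.
  P2: blocked at fork node Ap ∈ conditioning set.
{Ap} satisfies the backdoor criterion.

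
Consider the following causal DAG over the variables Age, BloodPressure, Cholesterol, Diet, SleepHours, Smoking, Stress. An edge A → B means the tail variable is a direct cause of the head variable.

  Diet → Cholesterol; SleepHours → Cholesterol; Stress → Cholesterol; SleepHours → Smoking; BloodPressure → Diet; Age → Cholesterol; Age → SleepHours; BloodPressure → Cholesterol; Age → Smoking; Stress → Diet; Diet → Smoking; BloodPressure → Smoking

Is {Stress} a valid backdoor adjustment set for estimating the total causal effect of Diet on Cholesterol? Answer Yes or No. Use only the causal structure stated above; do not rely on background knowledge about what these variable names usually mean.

No

Backdoor paths from Diet to Cholesterol (paths whose first edge points into Diet):
  P1: Diet <- BloodPressure -> Cholesterol
  P2: Diet <- BloodPressure -> Smoking <- Age -> SleepHours -> Cholesterol
  P3: Diet <- BloodPressure -> Smoking <- Age -> Cholesterol
  P4: Diet <- BloodPressure -> Smoking <- SleepHours <- Age -> Cholesterol
  P5: Diet <- BloodPressure -> Smoking <- SleepHours -> Cholesterol
  P6: Diet <- Stress -> Cholesterol
Condition 1 (no descendant of Diet in the set): holds — descendants of Diet are {Cholesterol, Smoking}; none are in {Stress}.
Condition 2 (every backdoor path blocked by {Stress}):
  P1: open — no interior node is in the conditioning set.
  P2: blocked at collider Smoking (neither it nor any descendant is in the conditioning set).
  P3: blocked at collider Smoking (neither it nor any descendant is in the conditioning set).
  P4: blocked at collider Smoking (neither it nor any descendant is in the conditioning set).
  P5: blocked at collider Smoking (neither it nor any descendant is in the conditioning set).
  P6: blocked at fork node Stress ∈ conditioning set.
{Stress} does not satisfy the backdoor criterion.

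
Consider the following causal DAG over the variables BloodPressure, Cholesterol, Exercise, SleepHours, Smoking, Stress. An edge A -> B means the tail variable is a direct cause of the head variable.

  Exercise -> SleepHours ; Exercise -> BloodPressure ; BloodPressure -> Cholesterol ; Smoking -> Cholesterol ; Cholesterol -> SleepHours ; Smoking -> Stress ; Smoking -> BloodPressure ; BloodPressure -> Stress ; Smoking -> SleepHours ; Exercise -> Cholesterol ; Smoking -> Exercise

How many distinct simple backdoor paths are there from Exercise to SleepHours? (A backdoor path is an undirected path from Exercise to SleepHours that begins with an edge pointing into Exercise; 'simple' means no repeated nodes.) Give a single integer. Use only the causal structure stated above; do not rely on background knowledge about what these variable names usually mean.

4

A backdoor path from Exercise to SleepHours is any simple undirected path whose first edge points into Exercise (i.e. leaves Exercise via a parent).
Parents of Exercise: {Smoking}.
Enumerating:
  P1: Exercise <- Smoking -> BloodPressure -> Cholesterol -> SleepHours
  P2: Exercise <- Smoking -> Cholesterol -> SleepHours
  P3: Exercise <- Smoking -> SleepHours
  P4: Exercise <- Smoking -> Stress <- BloodPressure -> Cholesterol -> SleepHours
That exhausts the simple backdoor paths. Count: 4.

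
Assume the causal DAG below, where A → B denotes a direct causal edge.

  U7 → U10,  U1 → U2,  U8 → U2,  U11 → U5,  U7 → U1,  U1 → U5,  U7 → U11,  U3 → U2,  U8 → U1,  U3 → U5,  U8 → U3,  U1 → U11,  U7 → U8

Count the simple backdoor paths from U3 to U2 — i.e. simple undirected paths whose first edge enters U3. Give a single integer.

5

A backdoor path from U3 to U2 is any simple undirected path whose first edge points into U3 (i.e. leaves U3 via a parent).
Parents of U3: {U8}.
Enumerating:
  P1: U3 <- U8 <- U7 -> U1 -> U2
  P2: U3 <- U8 <- U7 -> U11 <- U1 -> U2
  P3: U3 <- U8 <- U7 -> U11 -> U5 <- U1 -> U2
  P4: U3 <- U8 -> U1 -> U2
  P5: U3 <- U8 -> U2
That exhausts the simple backdoor paths. Count: 5.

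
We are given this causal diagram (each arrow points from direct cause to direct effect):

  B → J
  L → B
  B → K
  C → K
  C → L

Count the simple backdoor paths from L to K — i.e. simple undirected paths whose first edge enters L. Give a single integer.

A backdoor path from L to K is any simple undirected path whose first edge points into L (i.e. leaves L via a parent).
Parents of L: {C}.
Enumerating:
  P1: L <- C -> K
That exhausts the simple backdoor paths. Count: 1.

1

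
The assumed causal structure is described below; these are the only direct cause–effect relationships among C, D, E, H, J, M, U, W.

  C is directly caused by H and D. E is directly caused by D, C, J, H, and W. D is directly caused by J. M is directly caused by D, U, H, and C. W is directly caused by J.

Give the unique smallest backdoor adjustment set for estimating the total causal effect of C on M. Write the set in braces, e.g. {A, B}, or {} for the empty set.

Variables eligible for adjustment (non-descendants of C, excluding C and M): {D, H, J, U, W}.
Backdoor paths from C to M:
  P1: C <- H -> E <- J -> D -> M
  P2: C <- H -> E <- D -> M
  P3: C <- H -> E <- W <- J -> D -> M
  P4: C <- H -> M
  P5: C <- D <- J -> W -> E <- H -> M
  P6: C <- D <- J -> E <- H -> M
  P7: C <- D -> E <- H -> M
  P8: C <- D -> M
The empty set is not sufficient: P4 (C <- H -> M) has no collider blocking it and no conditioned non-collider, so it is open.
Try {D, H}:
  P1: blocked at fork node H ∈ conditioning set.
  P2: blocked at fork node H ∈ conditioning set.
  P3: blocked at fork node H ∈ conditioning set.
  P4: blocked at fork node H ∈ conditioning set.
  P5: blocked at chain node D ∈ conditioning set.
  P6: blocked at chain node D ∈ conditioning set.
  P7: blocked at fork node D ∈ conditioning set.
  P8: blocked at fork node D ∈ conditioning set.
{D, H} contains no descendant of C and blocks every backdoor path.
Every element of {D, H} is needed (dropping D leaves P8 open; dropping H leaves P4 open), so no proper subset is valid.
Among all size-2 subsets of the eligible variables, only {D, H} blocks every backdoor path, so it is the unique smallest valid adjustment set.

{D, H}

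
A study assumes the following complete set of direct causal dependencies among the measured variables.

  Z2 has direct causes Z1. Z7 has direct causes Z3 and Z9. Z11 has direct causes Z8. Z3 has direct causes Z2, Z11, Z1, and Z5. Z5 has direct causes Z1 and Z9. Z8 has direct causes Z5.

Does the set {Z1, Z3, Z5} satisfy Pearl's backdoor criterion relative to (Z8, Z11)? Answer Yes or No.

No

Backdoor paths from Z8 to Z11 (paths whose first edge points into Z8):
  P1: Z8 <- Z5 <- Z9 -> Z7 <- Z3 <- Z11
  P2: Z8 <- Z5 <- Z1 -> Z2 -> Z3 <- Z11
  P3: Z8 <- Z5 <- Z1 -> Z3 <- Z11
  P4: Z8 <- Z5 -> Z3 <- Z11
Condition 1 (no descendant of Z8 in the set): FAILS — Z3 is a descendant of Z8.
Condition 2 (every backdoor path blocked by {Z1, Z3, Z5}):
  P1: blocked at chain node Z5 ∈ conditioning set.
  P2: blocked at chain node Z5 ∈ conditioning set.
  P3: blocked at chain node Z5 ∈ conditioning set.
  P4: blocked at fork node Z5 ∈ conditioning set.
{Z1, Z3, Z5} does not satisfy the backdoor criterion.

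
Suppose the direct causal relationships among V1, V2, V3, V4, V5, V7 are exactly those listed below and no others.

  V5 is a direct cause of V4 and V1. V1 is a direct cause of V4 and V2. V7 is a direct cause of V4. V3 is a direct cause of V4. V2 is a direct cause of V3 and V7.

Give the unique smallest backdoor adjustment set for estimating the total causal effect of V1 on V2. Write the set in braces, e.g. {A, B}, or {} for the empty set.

Variables eligible for adjustment (non-descendants of V1, excluding V1 and V2): {V5}.
Backdoor paths from V1 to V2:
  P1: V1 <- V5 -> V4 <- V7 <- V2
  P2: V1 <- V5 -> V4 <- V3 <- V2
Each backdoor path contains an unconditioned collider, so every path is already blocked with the empty conditioning set:
  P1: blocked at collider V4 (neither it nor any descendant is in the conditioning set).
  P2: blocked at collider V4 (neither it nor any descendant is in the conditioning set).
The empty set is therefore the unique smallest valid set.

{}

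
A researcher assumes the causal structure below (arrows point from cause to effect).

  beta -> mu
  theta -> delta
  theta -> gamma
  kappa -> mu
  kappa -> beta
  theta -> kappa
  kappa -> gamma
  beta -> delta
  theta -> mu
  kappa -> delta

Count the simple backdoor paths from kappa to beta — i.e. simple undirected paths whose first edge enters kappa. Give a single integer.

A backdoor path from kappa to beta is any simple undirected path whose first edge points into kappa (i.e. leaves kappa via a parent).
Parents of kappa: {theta}.
Enumerating:
  P1: kappa <- theta -> mu <- beta
  P2: kappa <- theta -> delta <- beta
That exhausts the simple backdoor paths. Count: 2.

2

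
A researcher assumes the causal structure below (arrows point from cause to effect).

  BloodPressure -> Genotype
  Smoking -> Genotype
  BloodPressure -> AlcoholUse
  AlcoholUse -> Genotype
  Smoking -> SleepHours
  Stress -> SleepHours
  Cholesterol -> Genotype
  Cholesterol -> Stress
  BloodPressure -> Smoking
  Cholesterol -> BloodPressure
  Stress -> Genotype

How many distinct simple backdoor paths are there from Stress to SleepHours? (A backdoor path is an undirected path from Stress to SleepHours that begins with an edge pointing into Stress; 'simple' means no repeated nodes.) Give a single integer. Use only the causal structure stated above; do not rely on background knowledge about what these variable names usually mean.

A backdoor path from Stress to SleepHours is any simple undirected path whose first edge points into Stress (i.e. leaves Stress via a parent).
Parents of Stress: {Cholesterol}.
Enumerating:
  P1: Stress <- Cholesterol -> BloodPressure -> Smoking -> SleepHours
  P2: Stress <- Cholesterol -> BloodPressure -> AlcoholUse -> Genotype <- Smoking -> SleepHours
  P3: Stress <- Cholesterol -> BloodPressure -> Genotype <- Smoking -> SleepHours
  P4: Stress <- Cholesterol -> Genotype <- BloodPressure -> Smoking -> SleepHours
  P5: Stress <- Cholesterol -> Genotype <- Smoking -> SleepHours
  P6: Stress <- Cholesterol -> Genotype <- AlcoholUse <- BloodPressure -> Smoking -> SleepHours
That exhausts the simple backdoor paths. Count: 6.

6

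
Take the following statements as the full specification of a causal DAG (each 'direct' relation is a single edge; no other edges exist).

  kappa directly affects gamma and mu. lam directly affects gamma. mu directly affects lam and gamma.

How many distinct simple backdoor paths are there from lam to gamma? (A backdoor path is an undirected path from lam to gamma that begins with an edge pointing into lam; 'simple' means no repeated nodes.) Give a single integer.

2

A backdoor path from lam to gamma is any simple undirected path whose first edge points into lam (i.e. leaves lam via a parent).
Parents of lam: {mu}.
Enumerating:
  P1: lam <- mu <- kappa -> gamma
  P2: lam <- mu -> gamma
That exhausts the simple backdoor paths. Count: 2.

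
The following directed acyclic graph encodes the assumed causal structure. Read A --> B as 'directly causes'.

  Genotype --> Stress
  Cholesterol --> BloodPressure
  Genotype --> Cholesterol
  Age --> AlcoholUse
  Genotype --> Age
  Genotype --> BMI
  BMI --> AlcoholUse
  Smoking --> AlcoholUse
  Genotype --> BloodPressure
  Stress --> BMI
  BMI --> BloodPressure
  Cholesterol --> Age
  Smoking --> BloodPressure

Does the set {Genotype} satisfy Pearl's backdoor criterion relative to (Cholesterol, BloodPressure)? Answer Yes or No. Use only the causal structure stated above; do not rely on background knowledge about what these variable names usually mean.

Yes

Backdoor paths from Cholesterol to BloodPressure (paths whose first edge points into Cholesterol):
  P1: Cholesterol <- Genotype -> Stress -> BMI -> BloodPressure
  P2: Cholesterol <- Genotype -> Stress -> BMI -> AlcoholUse <- Smoking -> BloodPressure
  P3: Cholesterol <- Genotype -> BMI -> BloodPressure
  P4: Cholesterol <- Genotype -> BMI -> AlcoholUse <- Smoking -> BloodPressure
  P5: Cholesterol <- Genotype -> BloodPressure
  P6: Cholesterol <- Genotype -> Age -> AlcoholUse <- Smoking -> BloodPressure
  P7: Cholesterol <- Genotype -> Age -> AlcoholUse <- BMI -> BloodPressure
Condition 1 (no descendant of Cholesterol in the set): holds — descendants of Cholesterol are {Age, AlcoholUse, BloodPressure}; none are in {Genotype}.
Condition 2 (every backdoor path blocked by {Genotype}):
  P1: blocked at fork node Genotype ∈ conditioning set.
  P2: blocked at fork node Genotype ∈ conditioning set.
  P3: blocked at fork node Genotype ∈ conditioning set.
  P4: blocked at fork node Genotype ∈ conditioning set.
  P5: blocked at fork node Genotype ∈ conditioning set.
  P6: blocked at fork node Genotype ∈ conditioning set.
  P7: blocked at fork node Genotype ∈ conditioning set.
{Genotype} satisfies the backdoor criterion.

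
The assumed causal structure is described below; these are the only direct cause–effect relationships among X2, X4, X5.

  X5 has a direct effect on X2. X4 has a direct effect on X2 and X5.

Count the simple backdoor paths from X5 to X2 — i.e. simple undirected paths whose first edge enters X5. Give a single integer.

A backdoor path from X5 to X2 is any simple undirected path whose first edge points into X5 (i.e. leaves X5 via a parent).
Parents of X5: {X4}.
Enumerating:
  P1: X5 <- X4 -> X2
That exhausts the simple backdoor paths. Count: 1.

1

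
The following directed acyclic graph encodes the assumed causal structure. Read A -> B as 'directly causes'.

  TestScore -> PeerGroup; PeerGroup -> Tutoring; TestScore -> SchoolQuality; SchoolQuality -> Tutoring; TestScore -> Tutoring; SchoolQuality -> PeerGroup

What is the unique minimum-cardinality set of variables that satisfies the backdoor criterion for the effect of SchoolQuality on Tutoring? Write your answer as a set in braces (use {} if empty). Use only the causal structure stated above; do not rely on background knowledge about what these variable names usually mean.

{TestScore}

Variables eligible for adjustment (non-descendants of SchoolQuality, excluding SchoolQuality and Tutoring): {TestScore}.
Backdoor paths from SchoolQuality to Tutoring:
  P1: SchoolQuality <- TestScore -> PeerGroup -> Tutoring
  P2: SchoolQuality <- TestScore -> Tutoring
The empty set is not sufficient: P1 (SchoolQuality <- TestScore -> PeerGroup -> Tutoring) has no collider blocking it and no conditioned non-collider, so it is open.
Try {TestScore}:
  P1: blocked at fork node TestScore ∈ conditioning set.
  P2: blocked at fork node TestScore ∈ conditioning set.
{TestScore} contains no descendant of SchoolQuality and blocks every backdoor path.
{TestScore} is the unique smallest valid adjustment set.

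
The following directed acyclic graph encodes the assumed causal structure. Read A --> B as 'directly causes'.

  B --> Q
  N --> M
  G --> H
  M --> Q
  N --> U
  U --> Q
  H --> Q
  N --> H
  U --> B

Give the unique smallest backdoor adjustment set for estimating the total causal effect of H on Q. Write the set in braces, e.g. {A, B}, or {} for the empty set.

{N}

Variables eligible for adjustment (non-descendants of H, excluding H and Q): {B, G, M, N, U}.
Backdoor paths from H to Q:
  P1: H <- N -> U -> B -> Q
  P2: H <- N -> U -> Q
  P3: H <- N -> M -> Q
The empty set is not sufficient: P1 (H <- N -> U -> B -> Q) has no collider blocking it and no conditioned non-collider, so it is open.
Try {N}:
  P1: blocked at fork node N ∈ conditioning set.
  P2: blocked at fork node N ∈ conditioning set.
  P3: blocked at fork node N ∈ conditioning set.
{N} contains no descendant of H and blocks every backdoor path.
No other singleton works — e.g. {G} leaves P1 open — so {N} is the unique smallest valid adjustment set.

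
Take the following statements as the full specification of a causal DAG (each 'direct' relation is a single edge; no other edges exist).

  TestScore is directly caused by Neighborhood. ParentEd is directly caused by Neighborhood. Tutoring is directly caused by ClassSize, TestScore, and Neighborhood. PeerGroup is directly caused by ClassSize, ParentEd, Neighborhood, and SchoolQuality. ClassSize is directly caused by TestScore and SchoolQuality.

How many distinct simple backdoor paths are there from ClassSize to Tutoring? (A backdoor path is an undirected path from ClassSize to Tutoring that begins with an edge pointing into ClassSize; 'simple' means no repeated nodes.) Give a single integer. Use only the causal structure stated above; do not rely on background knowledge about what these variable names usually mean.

6

A backdoor path from ClassSize to Tutoring is any simple undirected path whose first edge points into ClassSize (i.e. leaves ClassSize via a parent).
Parents of ClassSize: {SchoolQuality, TestScore}.
Enumerating:
  P1: ClassSize <- TestScore <- Neighborhood -> Tutoring
  P2: ClassSize <- TestScore -> Tutoring
  P3: ClassSize <- SchoolQuality -> PeerGroup <- Neighborhood -> TestScore -> Tutoring
  P4: ClassSize <- SchoolQuality -> PeerGroup <- Neighborhood -> Tutoring
  P5: ClassSize <- SchoolQuality -> PeerGroup <- ParentEd <- Neighborhood -> TestScore -> Tutoring
  P6: ClassSize <- SchoolQuality -> PeerGroup <- ParentEd <- Neighborhood -> Tutoring
That exhausts the simple backdoor paths. Count: 6.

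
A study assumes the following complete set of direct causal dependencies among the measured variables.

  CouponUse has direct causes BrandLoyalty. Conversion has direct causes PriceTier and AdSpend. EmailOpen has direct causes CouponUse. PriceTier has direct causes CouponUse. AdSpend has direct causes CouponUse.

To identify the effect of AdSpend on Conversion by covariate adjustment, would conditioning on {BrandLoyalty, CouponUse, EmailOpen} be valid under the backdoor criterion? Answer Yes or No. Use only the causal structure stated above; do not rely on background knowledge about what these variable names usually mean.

Yes

Backdoor paths from AdSpend to Conversion (paths whose first edge points into AdSpend):
  P1: AdSpend <- CouponUse -> PriceTier -> Conversion
Condition 1 (no descendant of AdSpend in the set): holds — descendants of AdSpend are {Conversion}; none are in {BrandLoyalty, CouponUse, EmailOpen}.
Condition 2 (every backdoor path blocked by {BrandLoyalty, CouponUse, EmailOpen}):
  P1: blocked at fork node CouponUse ∈ conditioning set.
{BrandLoyalty, CouponUse, EmailOpen} satisfies the backdoor criterion.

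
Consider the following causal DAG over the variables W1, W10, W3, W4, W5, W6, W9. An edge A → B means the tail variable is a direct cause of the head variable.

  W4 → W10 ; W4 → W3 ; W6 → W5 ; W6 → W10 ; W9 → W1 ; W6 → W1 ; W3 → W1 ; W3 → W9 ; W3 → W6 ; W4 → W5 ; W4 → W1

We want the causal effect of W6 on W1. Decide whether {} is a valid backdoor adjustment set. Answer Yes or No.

No

Backdoor paths from W6 to W1 (paths whose first edge points into W6):
  P1: W6 <- W3 <- W4 -> W1
  P2: W6 <- W3 -> W9 -> W1
  P3: W6 <- W3 -> W1
Condition 1 (no descendant of W6 in the set): holds — descendants of W6 are {W1, W10, W5}; none are in {}.
Condition 2 (every backdoor path blocked by {}):
  P1: open — no interior node is in the conditioning set.
  P2: open — no interior node is in the conditioning set.
  P3: open — no interior node is in the conditioning set.
{} does not satisfy the backdoor criterion.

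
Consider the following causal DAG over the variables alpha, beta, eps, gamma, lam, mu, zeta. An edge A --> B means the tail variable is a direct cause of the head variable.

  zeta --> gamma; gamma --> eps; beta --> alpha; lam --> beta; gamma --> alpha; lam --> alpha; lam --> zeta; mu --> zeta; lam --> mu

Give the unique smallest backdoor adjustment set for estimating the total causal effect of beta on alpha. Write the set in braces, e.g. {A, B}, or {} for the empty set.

Variables eligible for adjustment (non-descendants of beta, excluding beta and alpha): {eps, gamma, lam, mu, zeta}.
Backdoor paths from beta to alpha:
  P1: beta <- lam -> mu -> zeta -> gamma -> alpha
  P2: beta <- lam -> zeta -> gamma -> alpha
  P3: beta <- lam -> alpha
The empty set is not sufficient: P1 (beta <- lam -> mu -> zeta -> gamma -> alpha) has no collider blocking it and no conditioned non-collider, so it is open.
Try {lam}:
  P1: blocked at fork node lam ∈ conditioning set.
  P2: blocked at fork node lam ∈ conditioning set.
  P3: blocked at fork node lam ∈ conditioning set.
{lam} contains no descendant of beta and blocks every backdoor path.
No other singleton works — e.g. {mu} leaves P2 open — so {lam} is the unique smallest valid adjustment set.

{lam}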